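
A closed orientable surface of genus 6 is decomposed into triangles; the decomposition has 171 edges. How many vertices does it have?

χ = 2 − 2·6 = -10, and every face is a triangle so 3F = 2E.
F = 2E/3 = 114. Then V = -10 + E − F = -10 + 171 − 114 = 47.

47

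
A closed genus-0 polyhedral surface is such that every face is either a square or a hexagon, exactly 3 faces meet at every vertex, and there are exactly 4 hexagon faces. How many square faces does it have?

Let x be the number of squares; then F = 4 + x.
Edge–face incidences: 2E = 6·4 + 4·x = 24 + 4x.
Every vertex has degree 3, so 3V = 2E.
Euler: V − E + F = 2 ⇒ (2E)/3 − E + (4 + x) = 2.
Multiply by 6: 2·(2E) − 3·(2E) + 6·(4 + x) = 12, i.e. 24 + 6x − (24 + 4x) = 12.
Collecting terms: 2x = 12, so x = 6.
Then 2E = 24 + 4·6 = 48, so E = 24, V = 2E/3 = 16, F = 4 + 6 = 10.

6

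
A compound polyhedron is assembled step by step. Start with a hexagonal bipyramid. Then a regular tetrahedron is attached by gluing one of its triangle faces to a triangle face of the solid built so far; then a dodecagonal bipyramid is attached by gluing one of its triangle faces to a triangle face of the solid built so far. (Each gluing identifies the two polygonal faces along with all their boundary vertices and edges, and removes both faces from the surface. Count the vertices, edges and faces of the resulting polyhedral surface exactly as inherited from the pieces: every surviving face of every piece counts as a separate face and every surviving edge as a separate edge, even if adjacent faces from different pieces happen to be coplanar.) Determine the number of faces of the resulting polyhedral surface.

36

A hexagonal bipyramid: V=8, E=18, F=12.
Attach a regular tetrahedron (V=4, E=6, F=4) along a 3-gon: merge 3 vertices and 3 edges, delete both glued faces → V=9, E=21, F=14.
Attach a dodecagonal bipyramid (V=14, E=36, F=24) along a 3-gon: merge 3 vertices and 3 edges, delete both glued faces → V=20, E=54, F=36.
Check: V − E + F = 20 − 54 + 36 = 2.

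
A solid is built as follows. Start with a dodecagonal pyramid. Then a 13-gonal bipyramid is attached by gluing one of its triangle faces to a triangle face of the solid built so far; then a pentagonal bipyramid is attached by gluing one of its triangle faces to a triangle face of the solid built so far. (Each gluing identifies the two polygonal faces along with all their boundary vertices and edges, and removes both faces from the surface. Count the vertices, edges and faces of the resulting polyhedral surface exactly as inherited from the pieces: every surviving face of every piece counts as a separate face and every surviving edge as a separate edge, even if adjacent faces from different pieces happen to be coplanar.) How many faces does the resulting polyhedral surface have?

45

A dodecagonal pyramid: V=13, E=24, F=13.
Attach a 13-gonal bipyramid (V=15, E=39, F=26) along a 3-gon: merge 3 vertices and 3 edges, delete both glued faces → V=25, E=60, F=37.
Attach a pentagonal bipyramid (V=7, E=15, F=10) along a 3-gon: merge 3 vertices and 3 edges, delete both glued faces → V=29, E=72, F=45.
Check: V − E + F = 29 − 72 + 45 = 2.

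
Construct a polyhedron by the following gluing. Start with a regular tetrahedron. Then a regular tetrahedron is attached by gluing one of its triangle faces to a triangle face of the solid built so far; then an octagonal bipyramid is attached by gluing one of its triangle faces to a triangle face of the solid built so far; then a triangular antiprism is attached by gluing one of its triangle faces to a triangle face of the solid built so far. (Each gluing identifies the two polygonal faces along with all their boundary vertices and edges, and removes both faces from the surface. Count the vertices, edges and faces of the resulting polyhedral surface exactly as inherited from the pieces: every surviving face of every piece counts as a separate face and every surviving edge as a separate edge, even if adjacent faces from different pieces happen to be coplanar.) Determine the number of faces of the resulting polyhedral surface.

A regular tetrahedron: V=4, E=6, F=4.
Attach a regular tetrahedron (V=4, E=6, F=4) along a 3-gon: merge 3 vertices and 3 edges, delete both glued faces → V=5, E=9, F=6.
Attach an octagonal bipyramid (V=10, E=24, F=16) along a 3-gon: merge 3 vertices and 3 edges, delete both glued faces → V=12, E=30, F=20.
Attach a triangular antiprism (V=6, E=12, F=8) along a 3-gon: merge 3 vertices and 3 edges, delete both glued faces → V=15, E=39, F=26.
Check: V − E + F = 15 − 39 + 26 = 2.

26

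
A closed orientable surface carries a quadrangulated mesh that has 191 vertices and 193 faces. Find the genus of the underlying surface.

Every face is a square, so 2E = 4·193 = 772, giving E = 386.
χ = V − E + F = 191 − 386 + 193 = -2.
For a closed orientable surface χ = 2 − 2g, so g = (2 − (-2))/2 = 2.

2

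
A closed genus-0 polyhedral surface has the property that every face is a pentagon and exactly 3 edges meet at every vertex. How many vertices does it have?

Each face has 5 edges and each edge borders two faces, so 2E = 5F.
Each vertex has degree 3, so 3V = 2E and hence V = 5F/3.
Euler: V − E + F = 2 ⇒ (5F/3) − (5F/2) + F = 2.
Multiply by 6: (10 − 15 + 6)F = 12, i.e. 1F = 12.
So F = 12, E = 5·12/2 = 30, V = 5·12/3 = 20.

20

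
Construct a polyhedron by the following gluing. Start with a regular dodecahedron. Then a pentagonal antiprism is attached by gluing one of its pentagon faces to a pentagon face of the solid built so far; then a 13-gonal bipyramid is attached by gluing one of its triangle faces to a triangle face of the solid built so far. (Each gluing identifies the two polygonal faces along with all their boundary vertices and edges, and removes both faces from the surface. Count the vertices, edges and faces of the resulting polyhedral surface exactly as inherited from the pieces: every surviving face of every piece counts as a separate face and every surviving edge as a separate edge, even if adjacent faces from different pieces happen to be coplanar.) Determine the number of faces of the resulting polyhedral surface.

A regular dodecahedron: V=20, E=30, F=12.
Attach a pentagonal antiprism (V=10, E=20, F=12) along a 5-gon: merge 5 vertices and 5 edges, delete both glued faces → V=25, E=45, F=22.
Attach a 13-gonal bipyramid (V=15, E=39, F=26) along a 3-gon: merge 3 vertices and 3 edges, delete both glued faces → V=37, E=81, F=46.
Check: V − E + F = 37 − 81 + 46 = 2.

46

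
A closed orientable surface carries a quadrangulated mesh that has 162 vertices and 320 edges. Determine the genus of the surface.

0

Every face is a square and each edge borders two faces, so 4F = 2·320, giving F = 160.
χ = V − E + F = 162 − 320 + 160 = 2.
For a closed orientable surface χ = 2 − 2g, so g = (2 − (2))/2 = 0.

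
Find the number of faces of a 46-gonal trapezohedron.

The n-trapezohedron (dual of the n-antiprism) has V = 2·46 + 2 = 94, E = 4·46 = 184, F = 2·46 = 92.
Check: V − E + F = 94 − 184 + 92 = 2.

92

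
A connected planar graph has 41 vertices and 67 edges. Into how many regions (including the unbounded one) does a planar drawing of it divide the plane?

28

Euler's formula for a connected plane graph: V − E + F = 2, so F = 2 − 41 + 67 = 28.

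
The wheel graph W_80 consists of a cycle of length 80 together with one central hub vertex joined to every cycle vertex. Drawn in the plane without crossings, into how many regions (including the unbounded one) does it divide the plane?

W_80 has V = 80 + 1 = 81 vertices and E = 2·80 = 160 edges.
By Euler's formula F = 2 − V + E = 2 − 81 + 160 = 81.

81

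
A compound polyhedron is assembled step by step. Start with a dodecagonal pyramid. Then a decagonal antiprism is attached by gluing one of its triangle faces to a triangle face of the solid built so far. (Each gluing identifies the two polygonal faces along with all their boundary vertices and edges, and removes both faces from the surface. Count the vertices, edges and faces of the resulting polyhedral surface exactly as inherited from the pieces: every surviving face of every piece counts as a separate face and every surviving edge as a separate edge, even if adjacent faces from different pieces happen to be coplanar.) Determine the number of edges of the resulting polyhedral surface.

A dodecagonal pyramid: V=13, E=24, F=13.
Attach a decagonal antiprism (V=20, E=40, F=22) along a 3-gon: merge 3 vertices and 3 edges, delete both glued faces → V=30, E=61, F=33.
Check: V − E + F = 30 − 61 + 33 = 2.

61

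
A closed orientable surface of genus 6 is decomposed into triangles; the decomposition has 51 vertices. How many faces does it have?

χ = 2 − 2·6 = -10, and every face is a triangle so 3F = 2E.
V − E + F = -10 with E = 3F/2 gives 51 − (3/2 − 1)·F = -10, so F = 122 and E = 183.

122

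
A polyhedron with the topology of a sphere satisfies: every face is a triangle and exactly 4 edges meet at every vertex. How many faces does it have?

Each face has 3 edges and each edge borders two faces, so 2E = 3F.
Each vertex has degree 4, so 4V = 2E and hence V = 3F/4.
Euler: V − E + F = 2 ⇒ (3F/4) − (3F/2) + F = 2.
Multiply by 8: (6 − 12 + 8)F = 16, i.e. 2F = 16.
So F = 8, E = 3·8/2 = 12, V = 3·8/4 = 6.

8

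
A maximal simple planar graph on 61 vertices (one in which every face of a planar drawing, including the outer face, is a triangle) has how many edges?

177

In a plane triangulation 3F = 2E and V − E + F = 2, so E = 3V − 6 = 3·61 − 6 = 177.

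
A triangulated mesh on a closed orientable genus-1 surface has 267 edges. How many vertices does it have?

89

χ = 2 − 2·1 = 0, and every face is a triangle so 3F = 2E.
F = 2E/3 = 178. Then V = 0 + E − F = 0 + 267 − 178 = 89.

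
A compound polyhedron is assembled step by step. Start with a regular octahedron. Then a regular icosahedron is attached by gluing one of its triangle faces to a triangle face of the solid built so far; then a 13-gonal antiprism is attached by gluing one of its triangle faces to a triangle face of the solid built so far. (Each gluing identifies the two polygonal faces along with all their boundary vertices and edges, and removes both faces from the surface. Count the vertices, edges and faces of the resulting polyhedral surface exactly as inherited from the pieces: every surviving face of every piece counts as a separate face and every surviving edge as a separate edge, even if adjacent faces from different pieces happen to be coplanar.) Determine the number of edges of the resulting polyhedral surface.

A regular octahedron: V=6, E=12, F=8.
Attach a regular icosahedron (V=12, E=30, F=20) along a 3-gon: merge 3 vertices and 3 edges, delete both glued faces → V=15, E=39, F=26.
Attach a 13-gonal antiprism (V=26, E=52, F=28) along a 3-gon: merge 3 vertices and 3 edges, delete both glued faces → V=38, E=88, F=52.
Check: V − E + F = 38 − 88 + 52 = 2.

88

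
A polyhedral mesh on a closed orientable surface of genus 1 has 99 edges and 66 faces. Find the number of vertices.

33

For a closed orientable surface of genus 1, χ = 2 − 2·1 = 0.
V = 0 + E − F = 0 + 99 − 66 = 33.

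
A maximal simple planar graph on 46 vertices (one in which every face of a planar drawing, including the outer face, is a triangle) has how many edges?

132

In a plane triangulation 3F = 2E and V − E + F = 2, so E = 3V − 6 = 3·46 − 6 = 132.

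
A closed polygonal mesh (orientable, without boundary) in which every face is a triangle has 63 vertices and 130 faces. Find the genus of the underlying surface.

Every face is a triangle, so 2E = 3·130 = 390, giving E = 195.
χ = V − E + F = 63 − 195 + 130 = -2.
For a closed orientable surface χ = 2 − 2g, so g = (2 − (-2))/2 = 2.

2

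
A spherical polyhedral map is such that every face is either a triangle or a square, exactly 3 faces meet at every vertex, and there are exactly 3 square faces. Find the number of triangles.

Let x be the number of triangles; then F = 3 + x.
Edge–face incidences: 2E = 4·3 + 3·x = 12 + 3x.
Every vertex has degree 3, so 3V = 2E.
Euler: V − E + F = 2 ⇒ (2E)/3 − E + (3 + x) = 2.
Multiply by 6: 2·(2E) − 3·(2E) + 6·(3 + x) = 12, i.e. 18 + 6x − (12 + 3x) = 12.
Collecting terms: 3x + 6 = 12, so 3x = 6, so x = 2.
Then 2E = 12 + 3·2 = 18, so E = 9, V = 2E/3 = 6, F = 3 + 2 = 5.

2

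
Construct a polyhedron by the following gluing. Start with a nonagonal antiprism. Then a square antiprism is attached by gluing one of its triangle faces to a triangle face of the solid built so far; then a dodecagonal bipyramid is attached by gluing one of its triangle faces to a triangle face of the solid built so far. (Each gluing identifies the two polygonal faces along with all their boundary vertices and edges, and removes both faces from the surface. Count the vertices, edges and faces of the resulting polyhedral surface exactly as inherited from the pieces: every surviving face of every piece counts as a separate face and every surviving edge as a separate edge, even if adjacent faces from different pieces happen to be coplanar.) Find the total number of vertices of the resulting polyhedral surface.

A nonagonal antiprism: V=18, E=36, F=20.
Attach a square antiprism (V=8, E=16, F=10) along a 3-gon: merge 3 vertices and 3 edges, delete both glued faces → V=23, E=49, F=28.
Attach a dodecagonal bipyramid (V=14, E=36, F=24) along a 3-gon: merge 3 vertices and 3 edges, delete both glued faces → V=34, E=82, F=50.
Check: V − E + F = 34 − 82 + 50 = 2.

34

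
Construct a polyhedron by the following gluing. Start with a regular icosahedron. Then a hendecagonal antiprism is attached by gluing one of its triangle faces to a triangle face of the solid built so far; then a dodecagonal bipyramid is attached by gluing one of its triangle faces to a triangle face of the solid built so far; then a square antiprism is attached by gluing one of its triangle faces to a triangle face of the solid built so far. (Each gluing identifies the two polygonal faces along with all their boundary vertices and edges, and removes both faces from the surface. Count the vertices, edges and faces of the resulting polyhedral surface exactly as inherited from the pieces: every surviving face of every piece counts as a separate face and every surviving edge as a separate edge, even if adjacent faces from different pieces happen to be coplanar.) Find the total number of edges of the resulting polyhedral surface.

117

A regular icosahedron: V=12, E=30, F=20.
Attach a hendecagonal antiprism (V=22, E=44, F=24) along a 3-gon: merge 3 vertices and 3 edges, delete both glued faces → V=31, E=71, F=42.
Attach a dodecagonal bipyramid (V=14, E=36, F=24) along a 3-gon: merge 3 vertices and 3 edges, delete both glued faces → V=42, E=104, F=64.
Attach a square antiprism (V=8, E=16, F=10) along a 3-gon: merge 3 vertices and 3 edges, delete both glued faces → V=47, E=117, F=72.
Check: V − E + F = 47 − 117 + 72 = 2.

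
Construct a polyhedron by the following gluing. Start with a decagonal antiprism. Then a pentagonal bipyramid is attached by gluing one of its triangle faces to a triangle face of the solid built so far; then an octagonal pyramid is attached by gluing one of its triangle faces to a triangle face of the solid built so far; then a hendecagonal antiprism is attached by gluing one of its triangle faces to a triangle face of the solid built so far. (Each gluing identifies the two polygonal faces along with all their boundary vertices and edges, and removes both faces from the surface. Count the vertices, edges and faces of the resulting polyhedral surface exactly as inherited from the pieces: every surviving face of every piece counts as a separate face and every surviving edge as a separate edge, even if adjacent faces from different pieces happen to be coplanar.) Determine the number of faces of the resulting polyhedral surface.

59

A decagonal antiprism: V=20, E=40, F=22.
Attach a pentagonal bipyramid (V=7, E=15, F=10) along a 3-gon: merge 3 vertices and 3 edges, delete both glued faces → V=24, E=52, F=30.
Attach an octagonal pyramid (V=9, E=16, F=9) along a 3-gon: merge 3 vertices and 3 edges, delete both glued faces → V=30, E=65, F=37.
Attach a hendecagonal antiprism (V=22, E=44, F=24) along a 3-gon: merge 3 vertices and 3 edges, delete both glued faces → V=49, E=106, F=59.
Check: V − E + F = 49 − 106 + 59 = 2.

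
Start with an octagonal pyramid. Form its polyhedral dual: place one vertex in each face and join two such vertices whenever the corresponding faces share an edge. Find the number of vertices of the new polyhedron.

9

The base solid has V = 9, E = 16, F = 9.
The dual swaps V and F and preserves E: V′ = F = 9, E′ = E = 16, F′ = V = 9.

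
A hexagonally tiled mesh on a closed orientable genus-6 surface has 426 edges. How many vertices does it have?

χ = 2 − 2·6 = -10, and every face is a hexagon so 6F = 2E.
F = 2E/6 = 142. Then V = -10 + E − F = -10 + 426 − 142 = 274.

274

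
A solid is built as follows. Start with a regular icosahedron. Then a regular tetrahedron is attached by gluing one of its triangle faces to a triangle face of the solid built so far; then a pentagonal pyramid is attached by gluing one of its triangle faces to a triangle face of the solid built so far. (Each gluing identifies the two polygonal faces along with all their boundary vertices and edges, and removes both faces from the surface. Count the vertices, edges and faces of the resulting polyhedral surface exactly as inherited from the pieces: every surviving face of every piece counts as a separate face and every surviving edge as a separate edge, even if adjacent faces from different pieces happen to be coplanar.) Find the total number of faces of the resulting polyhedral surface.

26

A regular icosahedron: V=12, E=30, F=20.
Attach a regular tetrahedron (V=4, E=6, F=4) along a 3-gon: merge 3 vertices and 3 edges, delete both glued faces → V=13, E=33, F=22.
Attach a pentagonal pyramid (V=6, E=10, F=6) along a 3-gon: merge 3 vertices and 3 edges, delete both glued faces → V=16, E=40, F=26.
Check: V − E + F = 16 − 40 + 26 = 2.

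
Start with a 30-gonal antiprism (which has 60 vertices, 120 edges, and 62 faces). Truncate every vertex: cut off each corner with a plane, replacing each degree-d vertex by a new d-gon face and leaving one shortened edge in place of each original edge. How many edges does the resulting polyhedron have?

Truncation replaces each original edge-end by a new vertex, so V′ = 2E = 240.
Each original edge survives, and each old vertex of degree d contributes d new edges; summing degrees gives Σd = 2E, so E′ = E + 2E = 3E = 360.
Each original face survives and each original vertex becomes one new face: F′ = F + V = 122.

360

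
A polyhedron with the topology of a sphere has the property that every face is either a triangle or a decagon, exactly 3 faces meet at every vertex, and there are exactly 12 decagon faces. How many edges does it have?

Let x be the number of triangles; then F = 12 + x.
Edge–face incidences: 2E = 10·12 + 3·x = 120 + 3x.
Every vertex has degree 3, so 3V = 2E.
Euler: V − E + F = 2 ⇒ (2E)/3 − E + (12 + x) = 2.
Multiply by 6: 2·(2E) − 3·(2E) + 6·(12 + x) = 12, i.e. 72 + 6x − (120 + 3x) = 12.
Collecting terms: 3x − 48 = 12, so 3x = 60, so x = 20.
Then 2E = 120 + 3·20 = 180, so E = 90, V = 2E/3 = 60, F = 12 + 20 = 32.

90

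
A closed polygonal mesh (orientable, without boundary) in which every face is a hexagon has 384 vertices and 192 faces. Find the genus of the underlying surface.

Every face is a hexagon, so 2E = 6·192 = 1152, giving E = 576.
χ = V − E + F = 384 − 576 + 192 = 0.
For a closed orientable surface χ = 2 − 2g, so g = (2 − (0))/2 = 1.

1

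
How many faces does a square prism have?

6

A prism on an n-gon has two n-gon bases and n rectangular sides: V = 2·4 = 8, E = 3·4 = 12, F = 4 + 2 = 6.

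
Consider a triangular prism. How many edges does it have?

9

A prism on an n-gon has two n-gon bases and n rectangular sides: V = 2·3 = 6, E = 3·3 = 9, F = 3 + 2 = 5.
Check: V − E + F = 6 − 9 + 5 = 2.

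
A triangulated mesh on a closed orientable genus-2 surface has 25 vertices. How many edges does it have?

χ = 2 − 2·2 = -2, and every face is a triangle so 3F = 2E.
V − E + F = -2 with E = 3F/2 gives 25 − (3/2 − 1)·F = -2, so F = 54 and E = 81.

81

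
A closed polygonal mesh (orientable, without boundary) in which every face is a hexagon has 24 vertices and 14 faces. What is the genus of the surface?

Every face is a hexagon, so 2E = 6·14 = 84, giving E = 42.
χ = V − E + F = 24 − 42 + 14 = -4.
For a closed orientable surface χ = 2 − 2g, so g = (2 − (-4))/2 = 3.

3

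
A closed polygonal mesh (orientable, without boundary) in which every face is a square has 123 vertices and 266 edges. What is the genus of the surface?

6

Every face is a square and each edge borders two faces, so 4F = 2·266, giving F = 133.
χ = V − E + F = 123 − 266 + 133 = -10.
For a closed orientable surface χ = 2 − 2g, so g = (2 − (-10))/2 = 6.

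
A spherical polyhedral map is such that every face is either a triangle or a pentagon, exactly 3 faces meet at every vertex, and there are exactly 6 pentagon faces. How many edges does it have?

18

Let x be the number of triangles; then F = 6 + x.
Edge–face incidences: 2E = 5·6 + 3·x = 30 + 3x.
Every vertex has degree 3, so 3V = 2E.
Euler: V − E + F = 2 ⇒ (2E)/3 − E + (6 + x) = 2.
Multiply by 6: 2·(2E) − 3·(2E) + 6·(6 + x) = 12, i.e. 36 + 6x − (30 + 3x) = 12.
Collecting terms: 3x + 6 = 12, so 3x = 6, so x = 2.
Then 2E = 30 + 3·2 = 36, so E = 18, V = 2E/3 = 12, F = 6 + 2 = 8.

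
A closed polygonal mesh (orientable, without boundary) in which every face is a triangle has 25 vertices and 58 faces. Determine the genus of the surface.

Every face is a triangle, so 2E = 3·58 = 174, giving E = 87.
χ = V − E + F = 25 − 87 + 58 = -4.
For a closed orientable surface χ = 2 − 2g, so g = (2 − (-4))/2 = 3.

3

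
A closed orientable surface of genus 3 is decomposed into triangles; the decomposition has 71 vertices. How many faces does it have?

χ = 2 − 2·3 = -4, and every face is a triangle so 3F = 2E.
V − E + F = -4 with E = 3F/2 gives 71 − (3/2 − 1)·F = -4, so F = 150 and E = 225.

150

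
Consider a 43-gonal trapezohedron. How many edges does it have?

172

The n-trapezohedron (dual of the n-antiprism) has V = 2·43 + 2 = 88, E = 4·43 = 172, F = 2·43 = 86.
Check: V − E + F = 88 − 172 + 86 = 2.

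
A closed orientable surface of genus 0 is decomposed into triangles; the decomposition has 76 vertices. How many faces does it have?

148

χ = 2 − 2·0 = 2, and every face is a triangle so 3F = 2E.
V − E + F = 2 with E = 3F/2 gives 76 − (3/2 − 1)·F = 2, so F = 148 and E = 222.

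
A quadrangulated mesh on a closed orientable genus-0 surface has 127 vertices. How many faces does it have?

χ = 2 − 2·0 = 2, and every face is a square so 4F = 2E.
V − E + F = 2 with E = 4F/2 gives 127 − (4/2 − 1)·F = 2, so F = 125 and E = 250.

125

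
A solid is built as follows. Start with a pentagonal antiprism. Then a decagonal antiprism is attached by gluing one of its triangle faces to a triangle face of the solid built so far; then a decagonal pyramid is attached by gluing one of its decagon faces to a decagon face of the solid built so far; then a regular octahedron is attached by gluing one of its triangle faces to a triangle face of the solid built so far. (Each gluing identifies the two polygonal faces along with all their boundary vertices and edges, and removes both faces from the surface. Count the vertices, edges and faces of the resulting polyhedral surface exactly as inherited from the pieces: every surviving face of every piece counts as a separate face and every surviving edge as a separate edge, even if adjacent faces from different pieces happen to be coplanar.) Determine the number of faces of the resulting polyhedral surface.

47

A pentagonal antiprism: V=10, E=20, F=12.
Attach a decagonal antiprism (V=20, E=40, F=22) along a 3-gon: merge 3 vertices and 3 edges, delete both glued faces → V=27, E=57, F=32.
Attach a decagonal pyramid (V=11, E=20, F=11) along a 10-gon: merge 10 vertices and 10 edges, delete both glued faces → V=28, E=67, F=41.
Attach a regular octahedron (V=6, E=12, F=8) along a 3-gon: merge 3 vertices and 3 edges, delete both glued faces → V=31, E=76, F=47.
Check: V − E + F = 31 − 76 + 47 = 2.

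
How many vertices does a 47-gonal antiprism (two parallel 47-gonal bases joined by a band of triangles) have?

An antiprism on an n-gon has two n-gon caps and 2n triangles: V = 2·47 = 94, E = 4·47 = 188, F = 2·47 + 2 = 96.

94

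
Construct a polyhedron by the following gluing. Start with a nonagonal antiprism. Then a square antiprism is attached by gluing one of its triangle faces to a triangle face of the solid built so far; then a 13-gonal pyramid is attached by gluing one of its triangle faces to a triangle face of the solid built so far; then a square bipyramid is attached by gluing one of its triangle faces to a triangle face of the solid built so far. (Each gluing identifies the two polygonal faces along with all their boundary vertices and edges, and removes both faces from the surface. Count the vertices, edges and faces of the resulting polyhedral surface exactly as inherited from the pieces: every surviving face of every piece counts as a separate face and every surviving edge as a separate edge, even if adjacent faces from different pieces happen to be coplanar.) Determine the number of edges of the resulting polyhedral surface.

A nonagonal antiprism: V=18, E=36, F=20.
Attach a square antiprism (V=8, E=16, F=10) along a 3-gon: merge 3 vertices and 3 edges, delete both glued faces → V=23, E=49, F=28.
Attach a 13-gonal pyramid (V=14, E=26, F=14) along a 3-gon: merge 3 vertices and 3 edges, delete both glued faces → V=34, E=72, F=40.
Attach a square bipyramid (V=6, E=12, F=8) along a 3-gon: merge 3 vertices and 3 edges, delete both glued faces → V=37, E=81, F=46.
Check: V − E + F = 37 − 81 + 46 = 2.

81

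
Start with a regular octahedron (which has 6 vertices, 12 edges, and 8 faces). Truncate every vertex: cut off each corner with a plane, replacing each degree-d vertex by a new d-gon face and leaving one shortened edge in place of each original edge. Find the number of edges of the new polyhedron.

Truncation replaces each original edge-end by a new vertex, so V′ = 2E = 24.
Each original edge survives, and each old vertex of degree d contributes d new edges; summing degrees gives Σd = 2E, so E′ = E + 2E = 3E = 36.
Each original face survives and each original vertex becomes one new face: F′ = F + V = 14.

36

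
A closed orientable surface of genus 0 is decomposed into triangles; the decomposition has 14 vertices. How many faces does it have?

χ = 2 − 2·0 = 2, and every face is a triangle so 3F = 2E.
V − E + F = 2 with E = 3F/2 gives 14 − (3/2 − 1)·F = 2, so F = 24 and E = 36.

24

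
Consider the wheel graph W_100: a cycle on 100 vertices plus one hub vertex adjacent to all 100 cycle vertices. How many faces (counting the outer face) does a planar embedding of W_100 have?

101

W_100 has V = 100 + 1 = 101 vertices and E = 2·100 = 200 edges.
By Euler's formula F = 2 − V + E = 2 − 101 + 200 = 101.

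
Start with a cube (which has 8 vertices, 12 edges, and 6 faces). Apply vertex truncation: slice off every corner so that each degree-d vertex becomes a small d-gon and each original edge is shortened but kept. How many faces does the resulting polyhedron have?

14

Truncation replaces each original edge-end by a new vertex, so V′ = 2E = 24.
Each original edge survives, and each old vertex of degree d contributes d new edges; summing degrees gives Σd = 2E, so E′ = E + 2E = 3E = 36.
Each original face survives and each original vertex becomes one new face: F′ = F + V = 14.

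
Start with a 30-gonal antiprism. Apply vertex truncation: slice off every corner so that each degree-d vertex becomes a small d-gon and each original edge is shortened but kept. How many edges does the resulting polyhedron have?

360

The base solid has V = 60, E = 120, F = 62.
Truncation replaces each original edge-end by a new vertex, so V′ = 2E = 240.
Each original edge survives, and each old vertex of degree d contributes d new edges; summing degrees gives Σd = 2E, so E′ = E + 2E = 3E = 360.
Each original face survives and each original vertex becomes one new face: F′ = F + V = 122.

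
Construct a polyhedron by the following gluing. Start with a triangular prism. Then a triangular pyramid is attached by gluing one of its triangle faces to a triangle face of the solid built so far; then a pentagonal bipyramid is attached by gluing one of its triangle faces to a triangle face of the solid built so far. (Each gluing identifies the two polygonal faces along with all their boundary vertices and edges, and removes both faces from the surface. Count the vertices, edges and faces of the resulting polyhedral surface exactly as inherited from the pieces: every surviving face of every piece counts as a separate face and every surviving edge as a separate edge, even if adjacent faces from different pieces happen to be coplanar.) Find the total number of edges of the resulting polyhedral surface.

24

A triangular prism: V=6, E=9, F=5.
Attach a triangular pyramid (V=4, E=6, F=4) along a 3-gon: merge 3 vertices and 3 edges, delete both glued faces → V=7, E=12, F=7.
Attach a pentagonal bipyramid (V=7, E=15, F=10) along a 3-gon: merge 3 vertices and 3 edges, delete both glued faces → V=11, E=24, F=15.
Check: V − E + F = 11 − 24 + 15 = 2.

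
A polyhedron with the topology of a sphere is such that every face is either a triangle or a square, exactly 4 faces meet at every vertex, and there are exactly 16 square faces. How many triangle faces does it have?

Let x be the number of triangles; then F = 16 + x.
Edge–face incidences: 2E = 4·16 + 3·x = 64 + 3x.
Every vertex has degree 4, so 4V = 2E.
Euler: V − E + F = 2 ⇒ (2E)/4 − E + (16 + x) = 2.
Multiply by 8: 2·(2E) − 4·(2E) + 8·(16 + x) = 16, i.e. 128 + 8x − 2·(64 + 3x) = 16.
Collecting terms: 2x = 16, so x = 8.
Then 2E = 64 + 3·8 = 88, so E = 44, V = 2E/4 = 22, F = 16 + 8 = 24.

8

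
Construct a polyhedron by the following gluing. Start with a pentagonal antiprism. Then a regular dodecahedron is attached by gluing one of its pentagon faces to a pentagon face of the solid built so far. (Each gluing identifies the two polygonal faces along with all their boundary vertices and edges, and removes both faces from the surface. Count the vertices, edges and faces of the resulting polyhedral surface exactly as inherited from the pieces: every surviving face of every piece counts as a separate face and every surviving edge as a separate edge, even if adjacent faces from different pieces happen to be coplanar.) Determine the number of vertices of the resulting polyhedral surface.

25

A pentagonal antiprism: V=10, E=20, F=12.
Attach a regular dodecahedron (V=20, E=30, F=12) along a 5-gon: merge 5 vertices and 5 edges, delete both glued faces → V=25, E=45, F=22.
Check: V − E + F = 25 − 45 + 22 = 2.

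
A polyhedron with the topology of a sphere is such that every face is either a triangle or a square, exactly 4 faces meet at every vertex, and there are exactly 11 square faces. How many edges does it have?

Let x be the number of triangles; then F = 11 + x.
Edge–face incidences: 2E = 4·11 + 3·x = 44 + 3x.
Every vertex has degree 4, so 4V = 2E.
Euler: V − E + F = 2 ⇒ (2E)/4 − E + (11 + x) = 2.
Multiply by 8: 2·(2E) − 4·(2E) + 8·(11 + x) = 16, i.e. 88 + 8x − 2·(44 + 3x) = 16.
Collecting terms: 2x = 16, so x = 8.
Then 2E = 44 + 3·8 = 68, so E = 34, V = 2E/4 = 17, F = 11 + 8 = 19.

34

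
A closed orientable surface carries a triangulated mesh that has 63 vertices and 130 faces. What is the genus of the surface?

Every face is a triangle, so 2E = 3·130 = 390, giving E = 195.
χ = V − E + F = 63 − 195 + 130 = -2.
For a closed orientable surface χ = 2 − 2g, so g = (2 − (-2))/2 = 2.

2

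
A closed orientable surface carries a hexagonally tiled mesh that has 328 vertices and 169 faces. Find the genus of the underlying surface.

6

Every face is a hexagon, so 2E = 6·169 = 1014, giving E = 507.
χ = V − E + F = 328 − 507 + 169 = -10.
For a closed orientable surface χ = 2 − 2g, so g = (2 − (-10))/2 = 6.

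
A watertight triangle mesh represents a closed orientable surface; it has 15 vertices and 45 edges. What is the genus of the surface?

1

Every face is a triangle and each edge borders two faces, so 3F = 2·45, giving F = 30.
χ = V − E + F = 15 − 45 + 30 = 0.
For a closed orientable surface χ = 2 − 2g, so g = (2 − (0))/2 = 1.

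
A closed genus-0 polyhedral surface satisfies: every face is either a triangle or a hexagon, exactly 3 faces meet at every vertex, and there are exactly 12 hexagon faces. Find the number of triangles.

Let x be the number of triangles; then F = 12 + x.
Edge–face incidences: 2E = 6·12 + 3·x = 72 + 3x.
Every vertex has degree 3, so 3V = 2E.
Euler: V − E + F = 2 ⇒ (2E)/3 − E + (12 + x) = 2.
Multiply by 6: 2·(2E) − 3·(2E) + 6·(12 + x) = 12, i.e. 72 + 6x − (72 + 3x) = 12.
Collecting terms: 3x = 12, so x = 4.
Then 2E = 72 + 3·4 = 84, so E = 42, V = 2E/3 = 28, F = 12 + 4 = 16.

4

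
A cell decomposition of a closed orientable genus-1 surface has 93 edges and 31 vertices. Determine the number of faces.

62

For a closed orientable surface of genus 1, χ = 2 − 2·1 = 0.
F = 0 − V + E = 0 − 31 + 93 = 62.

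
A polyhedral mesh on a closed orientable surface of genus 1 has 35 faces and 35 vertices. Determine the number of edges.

70

For a closed orientable surface of genus 1, χ = 2 − 2·1 = 0.
E = V + F − (0) = 35 + 35 − (0) = 70.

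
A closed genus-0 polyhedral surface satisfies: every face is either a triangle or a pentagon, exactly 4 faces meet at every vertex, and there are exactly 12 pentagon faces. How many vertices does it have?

Let x be the number of triangles; then F = 12 + x.
Edge–face incidences: 2E = 5·12 + 3·x = 60 + 3x.
Every vertex has degree 4, so 4V = 2E.
Euler: V − E + F = 2 ⇒ (2E)/4 − E + (12 + x) = 2.
Multiply by 8: 2·(2E) − 4·(2E) + 8·(12 + x) = 16, i.e. 96 + 8x − 2·(60 + 3x) = 16.
Collecting terms: 2x − 24 = 16, so 2x = 40, so x = 20.
Then 2E = 60 + 3·20 = 120, so E = 60, V = 2E/4 = 30, F = 12 + 20 = 32.

30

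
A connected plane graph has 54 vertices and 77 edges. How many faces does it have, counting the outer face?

25

Euler's formula for a connected plane graph: V − E + F = 2, so F = 2 − 54 + 77 = 25.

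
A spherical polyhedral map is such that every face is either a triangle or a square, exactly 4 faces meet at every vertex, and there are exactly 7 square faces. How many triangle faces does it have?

Let x be the number of triangles; then F = 7 + x.
Edge–face incidences: 2E = 4·7 + 3·x = 28 + 3x.
Every vertex has degree 4, so 4V = 2E.
Euler: V − E + F = 2 ⇒ (2E)/4 − E + (7 + x) = 2.
Multiply by 8: 2·(2E) − 4·(2E) + 8·(7 + x) = 16, i.e. 56 + 8x − 2·(28 + 3x) = 16.
Collecting terms: 2x = 16, so x = 8.
Then 2E = 28 + 3·8 = 52, so E = 26, V = 2E/4 = 13, F = 7 + 8 = 15.

8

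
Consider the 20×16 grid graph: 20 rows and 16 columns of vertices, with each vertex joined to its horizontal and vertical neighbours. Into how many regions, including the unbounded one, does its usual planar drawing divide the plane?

The grid has V = 20·16 = 320 vertices and E = 20·15 + 16·19 = 604 edges.
F = 2 − V + E = 2 − 320 + 604 = 286.

286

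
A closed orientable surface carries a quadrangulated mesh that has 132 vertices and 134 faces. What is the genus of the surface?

2

Every face is a square, so 2E = 4·134 = 536, giving E = 268.
χ = V − E + F = 132 − 268 + 134 = -2.
For a closed orientable surface χ = 2 − 2g, so g = (2 − (-2))/2 = 2.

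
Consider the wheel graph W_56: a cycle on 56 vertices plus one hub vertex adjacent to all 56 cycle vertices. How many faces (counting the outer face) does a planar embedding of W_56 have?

W_56 has V = 56 + 1 = 57 vertices and E = 2·56 = 112 edges.
By Euler's formula F = 2 − V + E = 2 − 57 + 112 = 57.

57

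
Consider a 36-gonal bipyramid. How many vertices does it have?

38

A bipyramid over an n-gon has 2n triangular faces and n + 2 vertices: V = 36 + 2 = 38, E = 3·36 = 108, F = 2·36 = 72.
Check: V − E + F = 38 − 108 + 72 = 2.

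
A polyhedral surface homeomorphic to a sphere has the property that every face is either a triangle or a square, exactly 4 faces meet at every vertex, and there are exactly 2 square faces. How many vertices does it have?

8

Let x be the number of triangles; then F = 2 + x.
Edge–face incidences: 2E = 4·2 + 3·x = 8 + 3x.
Every vertex has degree 4, so 4V = 2E.
Euler: V − E + F = 2 ⇒ (2E)/4 − E + (2 + x) = 2.
Multiply by 8: 2·(2E) − 4·(2E) + 8·(2 + x) = 16, i.e. 16 + 8x − 2·(8 + 3x) = 16.
Collecting terms: 2x = 16, so x = 8.
Then 2E = 8 + 3·8 = 32, so E = 16, V = 2E/4 = 8, F = 2 + 8 = 10.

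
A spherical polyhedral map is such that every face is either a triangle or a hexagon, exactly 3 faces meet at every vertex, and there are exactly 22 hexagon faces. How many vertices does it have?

Let x be the number of triangles; then F = 22 + x.
Edge–face incidences: 2E = 6·22 + 3·x = 132 + 3x.
Every vertex has degree 3, so 3V = 2E.
Euler: V − E + F = 2 ⇒ (2E)/3 − E + (22 + x) = 2.
Multiply by 6: 2·(2E) − 3·(2E) + 6·(22 + x) = 12, i.e. 132 + 6x − (132 + 3x) = 12.
Collecting terms: 3x = 12, so x = 4.
Then 2E = 132 + 3·4 = 144, so E = 72, V = 2E/3 = 48, F = 22 + 4 = 26.

48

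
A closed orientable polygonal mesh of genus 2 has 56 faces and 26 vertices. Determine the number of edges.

For a closed orientable surface of genus 2, χ = 2 − 2·2 = -2.
E = V + F − (-2) = 26 + 56 − (-2) = 84.

84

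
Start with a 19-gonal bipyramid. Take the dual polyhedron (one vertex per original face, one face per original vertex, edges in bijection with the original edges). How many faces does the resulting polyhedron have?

21

The base solid has V = 21, E = 57, F = 38.
The dual swaps V and F and preserves E: V′ = F = 38, E′ = E = 57, F′ = V = 21.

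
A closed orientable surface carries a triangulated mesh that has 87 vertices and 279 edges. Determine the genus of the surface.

Every face is a triangle and each edge borders two faces, so 3F = 2·279, giving F = 186.
χ = V − E + F = 87 − 279 + 186 = -6.
For a closed orientable surface χ = 2 − 2g, so g = (2 − (-6))/2 = 4.

4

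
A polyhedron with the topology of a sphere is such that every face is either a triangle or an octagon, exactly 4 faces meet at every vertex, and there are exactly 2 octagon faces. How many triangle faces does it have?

Let x be the number of triangles; then F = 2 + x.
Edge–face incidences: 2E = 8·2 + 3·x = 16 + 3x.
Every vertex has degree 4, so 4V = 2E.
Euler: V − E + F = 2 ⇒ (2E)/4 − E + (2 + x) = 2.
Multiply by 8: 2·(2E) − 4·(2E) + 8·(2 + x) = 16, i.e. 16 + 8x − 2·(16 + 3x) = 16.
Collecting terms: 2x − 16 = 16, so 2x = 32, so x = 16.
Then 2E = 16 + 3·16 = 64, so E = 32, V = 2E/4 = 16, F = 2 + 16 = 18.

16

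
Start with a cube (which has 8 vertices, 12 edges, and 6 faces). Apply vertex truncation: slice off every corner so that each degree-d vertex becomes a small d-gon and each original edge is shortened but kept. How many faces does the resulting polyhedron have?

14

Truncation replaces each original edge-end by a new vertex, so V′ = 2E = 24.
Each original edge survives, and each old vertex of degree d contributes d new edges; summing degrees gives Σd = 2E, so E′ = E + 2E = 3E = 36.
Each original face survives and each original vertex becomes one new face: F′ = F + V = 14.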